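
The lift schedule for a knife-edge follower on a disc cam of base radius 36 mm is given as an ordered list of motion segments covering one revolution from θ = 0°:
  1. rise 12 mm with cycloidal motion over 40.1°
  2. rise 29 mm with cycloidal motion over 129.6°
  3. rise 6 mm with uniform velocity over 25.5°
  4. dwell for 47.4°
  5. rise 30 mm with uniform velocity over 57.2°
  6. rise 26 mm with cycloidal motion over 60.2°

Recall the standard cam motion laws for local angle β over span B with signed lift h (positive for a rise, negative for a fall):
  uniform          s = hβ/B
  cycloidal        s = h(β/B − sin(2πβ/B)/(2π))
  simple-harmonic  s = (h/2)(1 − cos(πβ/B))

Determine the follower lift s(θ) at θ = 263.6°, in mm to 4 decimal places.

seg 1 [0°–40.1°] cycloidal, h=12: full span → s += 12 → s = 12.0000
seg 2 [40.1°–169.7°] cycloidal, h=29: full span → s += 29 → s = 41.0000
seg 3 [169.7°–195.2°] uniform, h=6: full span → s += 6 → s = 47.0000
seg 4 [195.2°–242.6°] dwell: s stays 47.0000
seg 5 [242.6°–299.8°] uniform, h=30: θ=263.6° here. β=21, B=57.2. 30·21/57.2 = 11.0140 → s = 58.0140

58.0140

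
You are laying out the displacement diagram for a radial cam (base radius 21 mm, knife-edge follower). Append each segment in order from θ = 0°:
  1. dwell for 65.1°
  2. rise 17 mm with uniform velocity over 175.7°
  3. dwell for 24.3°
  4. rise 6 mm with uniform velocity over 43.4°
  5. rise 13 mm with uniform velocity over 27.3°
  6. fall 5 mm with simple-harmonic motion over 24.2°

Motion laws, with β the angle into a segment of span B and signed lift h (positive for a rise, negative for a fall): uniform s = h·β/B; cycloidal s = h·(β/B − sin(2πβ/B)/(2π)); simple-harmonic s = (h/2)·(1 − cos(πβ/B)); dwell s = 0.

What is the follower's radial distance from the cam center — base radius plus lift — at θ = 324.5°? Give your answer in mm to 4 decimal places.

seg 1 [0°–65.1°] dwell: s stays 0.0000
seg 2 [65.1°–240.8°] uniform, h=17: full span → s += 17 → s = 17.0000
seg 3 [240.8°–265.1°] dwell: s stays 17.0000
seg 4 [265.1°–308.5°] uniform, h=6: full span → s += 6 → s = 23.0000
seg 5 [308.5°–335.8°] uniform, h=13: θ=324.5° here. β=16, B=27.3. 13·16/27.3 = 7.6190 → s = 30.6190
radial distance = base radius + s = 21 + 30.6190 = 51.6190

51.6190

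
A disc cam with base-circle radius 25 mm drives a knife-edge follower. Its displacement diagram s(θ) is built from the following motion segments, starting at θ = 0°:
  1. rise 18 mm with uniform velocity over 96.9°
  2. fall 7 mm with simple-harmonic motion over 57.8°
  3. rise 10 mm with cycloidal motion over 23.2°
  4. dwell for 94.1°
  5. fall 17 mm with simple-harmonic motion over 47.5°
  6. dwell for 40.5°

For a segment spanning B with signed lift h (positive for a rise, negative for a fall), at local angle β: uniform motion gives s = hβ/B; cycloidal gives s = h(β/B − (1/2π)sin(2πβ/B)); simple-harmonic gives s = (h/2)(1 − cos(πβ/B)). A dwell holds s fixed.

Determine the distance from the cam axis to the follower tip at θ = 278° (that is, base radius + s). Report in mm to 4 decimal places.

seg 1 [0°–96.9°] uniform, h=18: full span → s += 18 → s = 18.0000
seg 2 [96.9°–154.7°] simple-harmonic, h=-7: full span → s += -7 → s = 11.0000
seg 3 [154.7°–177.9°] cycloidal, h=10: full span → s += 10 → s = 21.0000
seg 4 [177.9°–272°] dwell: s stays 21.0000
seg 5 [272°–319.5°] simple-harmonic, h=-17: θ=278° here. β=6, B=47.5. -17/2·(1 − cos(π·0.1263)) = -0.6605 → s = 20.3395
radial distance = base radius + s = 25 + 20.3395 = 45.3395

45.3395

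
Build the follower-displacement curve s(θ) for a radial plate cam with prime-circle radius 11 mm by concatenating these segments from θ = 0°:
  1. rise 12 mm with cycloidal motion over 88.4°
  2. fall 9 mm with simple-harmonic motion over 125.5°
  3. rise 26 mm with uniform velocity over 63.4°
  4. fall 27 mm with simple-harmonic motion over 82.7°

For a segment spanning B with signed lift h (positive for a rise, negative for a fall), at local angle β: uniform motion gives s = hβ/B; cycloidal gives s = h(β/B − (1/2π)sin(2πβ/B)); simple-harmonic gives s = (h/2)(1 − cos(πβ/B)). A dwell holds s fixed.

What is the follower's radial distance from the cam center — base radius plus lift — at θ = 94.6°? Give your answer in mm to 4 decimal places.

seg 1 [0°–88.4°] cycloidal, h=12: full span → s += 12 → s = 12.0000
seg 2 [88.4°–213.9°] simple-harmonic, h=-9: θ=94.6° here. β=6.2, B=125.5. -9/2·(1 − cos(π·0.0494)) = -0.0541 → s = 11.9459
radial distance = base radius + s = 11 + 11.9459 = 22.9459

22.9459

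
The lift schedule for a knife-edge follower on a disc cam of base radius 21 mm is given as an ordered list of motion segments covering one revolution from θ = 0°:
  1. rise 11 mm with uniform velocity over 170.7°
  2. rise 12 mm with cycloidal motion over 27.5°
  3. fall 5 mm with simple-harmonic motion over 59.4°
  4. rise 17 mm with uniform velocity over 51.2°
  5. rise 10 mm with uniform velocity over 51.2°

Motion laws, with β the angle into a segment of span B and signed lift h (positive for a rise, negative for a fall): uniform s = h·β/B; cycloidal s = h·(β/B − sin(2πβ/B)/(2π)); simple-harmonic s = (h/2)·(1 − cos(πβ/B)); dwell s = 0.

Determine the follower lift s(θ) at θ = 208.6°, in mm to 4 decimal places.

seg 1 [0°–170.7°] uniform, h=11: full span → s += 11 → s = 11.0000
seg 2 [170.7°–198.2°] cycloidal, h=12: full span → s += 12 → s = 23.0000
seg 3 [198.2°–257.6°] simple-harmonic, h=-5: θ=208.6° here. β=10.4, B=59.4. -5/2·(1 − cos(π·0.1751)) = -0.3687 → s = 22.6313

22.6313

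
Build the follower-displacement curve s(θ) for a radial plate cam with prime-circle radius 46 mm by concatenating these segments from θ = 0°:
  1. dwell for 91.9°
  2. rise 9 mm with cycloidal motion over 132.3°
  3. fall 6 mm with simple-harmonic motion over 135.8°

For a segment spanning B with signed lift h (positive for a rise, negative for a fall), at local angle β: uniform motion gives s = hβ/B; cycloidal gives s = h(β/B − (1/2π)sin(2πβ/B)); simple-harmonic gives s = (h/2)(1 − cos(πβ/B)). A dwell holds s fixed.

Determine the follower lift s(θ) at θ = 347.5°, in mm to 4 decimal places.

seg 1 [0°–91.9°] dwell: s stays 0.0000
seg 2 [91.9°–224.2°] cycloidal, h=9: full span → s += 9 → s = 9.0000
seg 3 [224.2°–360°] simple-harmonic, h=-6: θ=347.5° here. β=123.3, B=135.8. -6/2·(1 − cos(π·0.9080)) = -5.8754 → s = 3.1246

3.1246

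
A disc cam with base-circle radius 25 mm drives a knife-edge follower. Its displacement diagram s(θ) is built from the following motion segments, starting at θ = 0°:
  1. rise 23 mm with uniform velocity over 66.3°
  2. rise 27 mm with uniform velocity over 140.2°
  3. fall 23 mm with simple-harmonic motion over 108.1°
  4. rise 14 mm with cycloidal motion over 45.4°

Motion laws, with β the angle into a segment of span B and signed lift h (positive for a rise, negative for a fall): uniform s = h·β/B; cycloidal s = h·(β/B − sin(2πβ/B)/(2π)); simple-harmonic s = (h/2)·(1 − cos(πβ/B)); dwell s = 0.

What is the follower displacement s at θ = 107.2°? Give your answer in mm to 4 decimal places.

seg 1 [0°–66.3°] uniform, h=23: full span → s += 23 → s = 23.0000
seg 2 [66.3°–206.5°] uniform, h=27: θ=107.2° here. β=40.9, B=140.2. 27·40.9/140.2 = 7.8766 → s = 30.8766

30.8766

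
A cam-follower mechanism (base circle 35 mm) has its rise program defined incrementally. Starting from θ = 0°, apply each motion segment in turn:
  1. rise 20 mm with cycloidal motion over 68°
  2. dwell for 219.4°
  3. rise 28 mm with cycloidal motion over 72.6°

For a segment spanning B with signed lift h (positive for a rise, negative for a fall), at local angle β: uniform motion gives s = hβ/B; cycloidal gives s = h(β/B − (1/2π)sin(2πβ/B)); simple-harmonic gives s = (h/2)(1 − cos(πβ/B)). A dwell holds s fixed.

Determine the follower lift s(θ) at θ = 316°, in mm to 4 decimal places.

seg 1 [0°–68°] cycloidal, h=20: full span → s += 20 → s = 20.0000
seg 2 [68°–287.4°] dwell: s stays 20.0000
seg 3 [287.4°–360°] cycloidal, h=28: θ=316° here. β=28.6, B=72.6. 28·(0.3939 − sin(2π·0.3939)/(2π)) = 8.2756 → s = 28.2756

28.2756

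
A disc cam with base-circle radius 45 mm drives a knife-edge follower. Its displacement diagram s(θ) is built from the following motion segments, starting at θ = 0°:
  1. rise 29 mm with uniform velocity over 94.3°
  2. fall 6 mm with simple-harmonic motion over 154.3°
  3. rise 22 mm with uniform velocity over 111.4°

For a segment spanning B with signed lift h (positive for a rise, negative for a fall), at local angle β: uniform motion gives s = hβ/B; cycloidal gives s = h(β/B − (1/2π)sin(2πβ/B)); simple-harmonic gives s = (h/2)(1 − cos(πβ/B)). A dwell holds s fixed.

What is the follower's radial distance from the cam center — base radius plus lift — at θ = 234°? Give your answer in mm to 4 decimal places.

seg 1 [0°–94.3°] uniform, h=29: full span → s += 29 → s = 29.0000
seg 2 [94.3°–248.6°] simple-harmonic, h=-6: θ=234° here. β=139.7, B=154.3. -6/2·(1 − cos(π·0.9054)) = -5.8684 → s = 23.1316
radial distance = base radius + s = 45 + 23.1316 = 68.1316

68.1316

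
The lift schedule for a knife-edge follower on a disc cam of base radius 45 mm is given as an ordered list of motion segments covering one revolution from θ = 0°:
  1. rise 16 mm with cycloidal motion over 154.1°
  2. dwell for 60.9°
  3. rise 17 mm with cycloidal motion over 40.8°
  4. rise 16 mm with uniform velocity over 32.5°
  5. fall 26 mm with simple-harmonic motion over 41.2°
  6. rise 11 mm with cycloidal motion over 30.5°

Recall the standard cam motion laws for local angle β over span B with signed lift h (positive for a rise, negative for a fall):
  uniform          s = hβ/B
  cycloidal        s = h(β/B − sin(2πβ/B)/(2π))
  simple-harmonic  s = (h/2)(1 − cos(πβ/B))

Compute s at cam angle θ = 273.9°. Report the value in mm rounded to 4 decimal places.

seg 1 [0°–154.1°] cycloidal, h=16: full span → s += 16 → s = 16.0000
seg 2 [154.1°–215°] dwell: s stays 16.0000
seg 3 [215°–255.8°] cycloidal, h=17: full span → s += 17 → s = 33.0000
seg 4 [255.8°–288.3°] uniform, h=16: θ=273.9° here. β=18.1, B=32.5. 16·18.1/32.5 = 8.9108 → s = 41.9108

41.9108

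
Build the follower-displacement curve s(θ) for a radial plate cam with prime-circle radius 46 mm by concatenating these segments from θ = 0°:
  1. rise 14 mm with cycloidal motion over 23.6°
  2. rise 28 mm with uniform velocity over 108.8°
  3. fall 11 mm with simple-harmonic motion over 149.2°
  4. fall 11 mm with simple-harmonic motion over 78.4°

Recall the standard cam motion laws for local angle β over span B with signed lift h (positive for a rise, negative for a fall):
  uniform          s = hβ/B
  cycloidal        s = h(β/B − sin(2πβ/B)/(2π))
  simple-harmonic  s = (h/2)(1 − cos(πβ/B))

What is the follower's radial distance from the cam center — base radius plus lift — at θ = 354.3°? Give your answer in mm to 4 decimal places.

seg 1 [0°–23.6°] cycloidal, h=14: full span → s += 14 → s = 14.0000
seg 2 [23.6°–132.4°] uniform, h=28: full span → s += 28 → s = 42.0000
seg 3 [132.4°–281.6°] simple-harmonic, h=-11: full span → s += -11 → s = 31.0000
seg 4 [281.6°–360°] simple-harmonic, h=-11: θ=354.3° here. β=72.7, B=78.4. -11/2·(1 − cos(π·0.9273)) = -10.8572 → s = 20.1428
radial distance = base radius + s = 46 + 20.1428 = 66.1428

66.1428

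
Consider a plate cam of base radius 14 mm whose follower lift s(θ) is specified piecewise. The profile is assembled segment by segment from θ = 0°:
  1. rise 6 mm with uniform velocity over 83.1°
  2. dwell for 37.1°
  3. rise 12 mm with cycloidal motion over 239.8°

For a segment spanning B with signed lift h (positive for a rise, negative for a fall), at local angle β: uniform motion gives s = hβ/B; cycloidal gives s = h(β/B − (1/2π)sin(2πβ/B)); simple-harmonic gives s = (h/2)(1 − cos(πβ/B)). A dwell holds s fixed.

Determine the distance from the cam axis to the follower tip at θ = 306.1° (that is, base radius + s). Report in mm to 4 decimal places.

seg 1 [0°–83.1°] uniform, h=6: full span → s += 6 → s = 6.0000
seg 2 [83.1°–120.2°] dwell: s stays 6.0000
seg 3 [120.2°–360°] cycloidal, h=12: θ=306.1° here. β=185.9, B=239.8. 12·(0.7752 − sin(2π·0.7752)/(2π)) = 11.1887 → s = 17.1887
radial distance = base radius + s = 14 + 17.1887 = 31.1887

31.1887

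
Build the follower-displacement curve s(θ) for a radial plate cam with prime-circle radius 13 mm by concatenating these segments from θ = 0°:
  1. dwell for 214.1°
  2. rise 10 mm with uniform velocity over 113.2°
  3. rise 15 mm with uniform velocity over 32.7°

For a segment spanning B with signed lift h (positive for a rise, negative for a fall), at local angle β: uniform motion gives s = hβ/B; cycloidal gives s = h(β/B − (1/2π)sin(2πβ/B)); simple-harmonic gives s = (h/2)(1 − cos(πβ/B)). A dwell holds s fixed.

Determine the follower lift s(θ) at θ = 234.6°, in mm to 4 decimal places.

seg 1 [0°–214.1°] dwell: s stays 0.0000
seg 2 [214.1°–327.3°] uniform, h=10: θ=234.6° here. β=20.5, B=113.2. 10·20.5/113.2 = 1.8110 → s = 1.8110

1.8110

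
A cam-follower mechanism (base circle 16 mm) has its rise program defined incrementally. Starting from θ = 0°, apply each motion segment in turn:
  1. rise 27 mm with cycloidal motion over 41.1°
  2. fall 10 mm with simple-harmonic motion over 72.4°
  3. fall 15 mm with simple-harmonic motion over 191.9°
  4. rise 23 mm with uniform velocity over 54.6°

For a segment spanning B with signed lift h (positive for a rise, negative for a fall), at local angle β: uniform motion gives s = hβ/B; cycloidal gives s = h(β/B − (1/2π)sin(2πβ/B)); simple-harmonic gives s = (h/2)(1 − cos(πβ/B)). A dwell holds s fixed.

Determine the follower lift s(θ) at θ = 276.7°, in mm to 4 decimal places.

seg 1 [0°–41.1°] cycloidal, h=27: full span → s += 27 → s = 27.0000
seg 2 [41.1°–113.5°] simple-harmonic, h=-10: full span → s += -10 → s = 17.0000
seg 3 [113.5°–305.4°] simple-harmonic, h=-15: θ=276.7° here. β=163.2, B=191.9. -15/2·(1 − cos(π·0.8504)) = -14.1873 → s = 2.8127

2.8127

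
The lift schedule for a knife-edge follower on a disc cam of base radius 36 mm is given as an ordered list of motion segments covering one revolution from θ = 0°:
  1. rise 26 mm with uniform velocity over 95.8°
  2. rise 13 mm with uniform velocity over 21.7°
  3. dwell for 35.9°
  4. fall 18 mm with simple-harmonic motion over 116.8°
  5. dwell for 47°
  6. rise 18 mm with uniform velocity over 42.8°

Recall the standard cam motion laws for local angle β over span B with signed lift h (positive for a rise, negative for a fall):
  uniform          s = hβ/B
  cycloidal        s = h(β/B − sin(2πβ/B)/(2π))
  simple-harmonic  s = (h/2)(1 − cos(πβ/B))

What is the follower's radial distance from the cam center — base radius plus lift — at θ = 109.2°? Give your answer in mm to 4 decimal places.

seg 1 [0°–95.8°] uniform, h=26: full span → s += 26 → s = 26.0000
seg 2 [95.8°–117.5°] uniform, h=13: θ=109.2° here. β=13.4, B=21.7. 13·13.4/21.7 = 8.0276 → s = 34.0276
radial distance = base radius + s = 36 + 34.0276 = 70.0276

70.0276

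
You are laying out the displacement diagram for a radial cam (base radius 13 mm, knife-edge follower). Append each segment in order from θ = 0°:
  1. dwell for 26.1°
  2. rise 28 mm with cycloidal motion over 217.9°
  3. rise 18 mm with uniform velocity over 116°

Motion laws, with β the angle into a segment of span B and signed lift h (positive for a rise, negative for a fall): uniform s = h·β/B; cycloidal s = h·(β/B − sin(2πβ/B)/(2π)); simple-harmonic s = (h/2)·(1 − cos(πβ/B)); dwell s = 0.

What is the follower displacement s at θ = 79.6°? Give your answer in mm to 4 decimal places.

seg 1 [0°–26.1°] dwell: s stays 0.0000
seg 2 [26.1°–244°] cycloidal, h=28: θ=79.6° here. β=53.5, B=217.9. 28·(0.2455 − sin(2π·0.2455)/(2π)) = 2.4201 → s = 2.4201

2.4201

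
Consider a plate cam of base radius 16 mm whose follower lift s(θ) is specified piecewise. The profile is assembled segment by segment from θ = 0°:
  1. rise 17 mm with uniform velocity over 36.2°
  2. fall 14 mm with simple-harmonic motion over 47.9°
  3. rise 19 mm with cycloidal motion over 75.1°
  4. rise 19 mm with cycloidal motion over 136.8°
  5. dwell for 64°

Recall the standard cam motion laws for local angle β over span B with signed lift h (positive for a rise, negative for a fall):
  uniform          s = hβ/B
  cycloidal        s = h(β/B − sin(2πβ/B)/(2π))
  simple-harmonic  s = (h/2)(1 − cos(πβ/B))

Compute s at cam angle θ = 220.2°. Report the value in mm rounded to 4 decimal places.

seg 1 [0°–36.2°] uniform, h=17: full span → s += 17 → s = 17.0000
seg 2 [36.2°–84.1°] simple-harmonic, h=-14: full span → s += -14 → s = 3.0000
seg 3 [84.1°–159.2°] cycloidal, h=19: full span → s += 19 → s = 22.0000
seg 4 [159.2°–296°] cycloidal, h=19: θ=220.2° here. β=61, B=136.8. 19·(0.4459 − sin(2π·0.4459)/(2π)) = 7.4641 → s = 29.4641

29.4641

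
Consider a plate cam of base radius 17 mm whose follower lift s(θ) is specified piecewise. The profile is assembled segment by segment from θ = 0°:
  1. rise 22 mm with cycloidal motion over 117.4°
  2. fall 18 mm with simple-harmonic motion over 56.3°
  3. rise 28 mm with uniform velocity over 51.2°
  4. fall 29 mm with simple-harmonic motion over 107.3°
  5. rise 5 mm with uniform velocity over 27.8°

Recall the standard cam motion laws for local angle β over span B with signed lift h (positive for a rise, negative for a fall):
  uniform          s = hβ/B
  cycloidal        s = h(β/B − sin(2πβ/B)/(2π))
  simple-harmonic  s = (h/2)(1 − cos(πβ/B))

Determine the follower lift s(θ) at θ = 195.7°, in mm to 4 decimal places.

seg 1 [0°–117.4°] cycloidal, h=22: full span → s += 22 → s = 22.0000
seg 2 [117.4°–173.7°] simple-harmonic, h=-18: full span → s += -18 → s = 4.0000
seg 3 [173.7°–224.9°] uniform, h=28: θ=195.7° here. β=22, B=51.2. 28·22/51.2 = 12.0312 → s = 16.0312

16.0312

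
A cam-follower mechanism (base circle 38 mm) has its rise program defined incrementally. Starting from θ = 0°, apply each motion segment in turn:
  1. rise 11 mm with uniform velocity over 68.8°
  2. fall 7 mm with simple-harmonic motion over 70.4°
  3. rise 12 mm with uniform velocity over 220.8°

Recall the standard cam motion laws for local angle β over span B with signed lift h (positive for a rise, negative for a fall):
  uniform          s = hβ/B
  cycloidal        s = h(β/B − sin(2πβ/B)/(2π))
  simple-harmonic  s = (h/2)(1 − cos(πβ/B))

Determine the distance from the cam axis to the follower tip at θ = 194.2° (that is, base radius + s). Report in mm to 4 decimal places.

seg 1 [0°–68.8°] uniform, h=11: full span → s += 11 → s = 11.0000
seg 2 [68.8°–139.2°] simple-harmonic, h=-7: full span → s += -7 → s = 4.0000
seg 3 [139.2°–360°] uniform, h=12: θ=194.2° here. β=55, B=220.8. 12·55/220.8 = 2.9891 → s = 6.9891
radial distance = base radius + s = 38 + 6.9891 = 44.9891

44.9891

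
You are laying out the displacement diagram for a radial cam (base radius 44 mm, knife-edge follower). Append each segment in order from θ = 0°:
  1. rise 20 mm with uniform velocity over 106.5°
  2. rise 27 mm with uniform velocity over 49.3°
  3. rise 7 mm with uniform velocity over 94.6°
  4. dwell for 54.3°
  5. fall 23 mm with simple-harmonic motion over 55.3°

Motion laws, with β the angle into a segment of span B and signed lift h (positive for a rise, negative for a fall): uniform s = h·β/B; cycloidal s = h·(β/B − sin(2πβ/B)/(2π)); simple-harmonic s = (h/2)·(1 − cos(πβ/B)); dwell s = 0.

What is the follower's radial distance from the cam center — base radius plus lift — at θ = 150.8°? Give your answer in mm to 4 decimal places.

seg 1 [0°–106.5°] uniform, h=20: full span → s += 20 → s = 20.0000
seg 2 [106.5°–155.8°] uniform, h=27: θ=150.8° here. β=44.3, B=49.3. 27·44.3/49.3 = 24.2617 → s = 44.2617
radial distance = base radius + s = 44 + 44.2617 = 88.2617

88.2617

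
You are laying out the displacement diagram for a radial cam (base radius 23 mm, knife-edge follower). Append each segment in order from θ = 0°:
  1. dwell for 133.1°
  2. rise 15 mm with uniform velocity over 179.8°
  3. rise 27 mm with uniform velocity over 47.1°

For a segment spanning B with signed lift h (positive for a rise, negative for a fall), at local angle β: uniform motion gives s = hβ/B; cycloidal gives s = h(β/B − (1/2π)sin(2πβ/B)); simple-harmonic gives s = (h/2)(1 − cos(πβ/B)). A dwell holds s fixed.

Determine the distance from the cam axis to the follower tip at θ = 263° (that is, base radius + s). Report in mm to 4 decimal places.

seg 1 [0°–133.1°] dwell: s stays 0.0000
seg 2 [133.1°–312.9°] uniform, h=15: θ=263° here. β=129.9, B=179.8. 15·129.9/179.8 = 10.8370 → s = 10.8370
radial distance = base radius + s = 23 + 10.8370 = 33.8370

33.8370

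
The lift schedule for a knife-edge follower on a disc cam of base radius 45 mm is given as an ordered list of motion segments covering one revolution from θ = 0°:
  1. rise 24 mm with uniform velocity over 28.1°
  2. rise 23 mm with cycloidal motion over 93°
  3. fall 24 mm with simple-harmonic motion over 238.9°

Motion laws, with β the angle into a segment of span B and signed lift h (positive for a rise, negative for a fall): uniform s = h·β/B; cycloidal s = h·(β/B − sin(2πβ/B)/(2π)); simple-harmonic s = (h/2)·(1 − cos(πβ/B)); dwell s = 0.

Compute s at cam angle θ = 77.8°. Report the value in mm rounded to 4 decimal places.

seg 1 [0°–28.1°] uniform, h=24: full span → s += 24 → s = 24.0000
seg 2 [28.1°–121.1°] cycloidal, h=23: θ=77.8° here. β=49.7, B=93. 23·(0.5344 − sin(2π·0.5344)/(2π)) = 13.0766 → s = 37.0766

37.0766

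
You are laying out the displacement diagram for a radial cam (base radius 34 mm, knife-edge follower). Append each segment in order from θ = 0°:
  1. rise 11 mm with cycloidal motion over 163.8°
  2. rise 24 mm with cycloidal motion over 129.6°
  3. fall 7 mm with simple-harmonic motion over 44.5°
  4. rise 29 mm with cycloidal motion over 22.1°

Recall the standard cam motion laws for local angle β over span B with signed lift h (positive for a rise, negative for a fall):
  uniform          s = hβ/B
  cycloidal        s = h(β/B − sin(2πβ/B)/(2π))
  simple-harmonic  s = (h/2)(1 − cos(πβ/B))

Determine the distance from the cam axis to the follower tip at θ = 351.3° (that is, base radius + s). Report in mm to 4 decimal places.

seg 1 [0°–163.8°] cycloidal, h=11: full span → s += 11 → s = 11.0000
seg 2 [163.8°–293.4°] cycloidal, h=24: full span → s += 24 → s = 35.0000
seg 3 [293.4°–337.9°] simple-harmonic, h=-7: full span → s += -7 → s = 28.0000
seg 4 [337.9°–360°] cycloidal, h=29: θ=351.3° here. β=13.4, B=22.1. 29·(0.6063 − sin(2π·0.6063)/(2π)) = 20.4431 → s = 48.4431
radial distance = base radius + s = 34 + 48.4431 = 82.4431

82.4431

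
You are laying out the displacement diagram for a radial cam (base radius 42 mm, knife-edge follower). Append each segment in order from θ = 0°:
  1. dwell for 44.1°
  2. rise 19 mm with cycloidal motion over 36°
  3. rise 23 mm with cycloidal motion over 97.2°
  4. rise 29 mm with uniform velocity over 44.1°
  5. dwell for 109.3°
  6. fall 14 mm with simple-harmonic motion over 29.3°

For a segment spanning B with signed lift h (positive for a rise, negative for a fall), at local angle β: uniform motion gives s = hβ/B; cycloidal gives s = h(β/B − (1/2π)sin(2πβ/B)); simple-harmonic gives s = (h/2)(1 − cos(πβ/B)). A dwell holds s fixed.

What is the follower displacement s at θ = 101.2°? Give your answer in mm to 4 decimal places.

seg 1 [0°–44.1°] dwell: s stays 0.0000
seg 2 [44.1°–80.1°] cycloidal, h=19: full span → s += 19 → s = 19.0000
seg 3 [80.1°–177.3°] cycloidal, h=23: θ=101.2° here. β=21.1, B=97.2. 23·(0.2171 − sin(2π·0.2171)/(2π)) = 1.4103 → s = 20.4103

20.4103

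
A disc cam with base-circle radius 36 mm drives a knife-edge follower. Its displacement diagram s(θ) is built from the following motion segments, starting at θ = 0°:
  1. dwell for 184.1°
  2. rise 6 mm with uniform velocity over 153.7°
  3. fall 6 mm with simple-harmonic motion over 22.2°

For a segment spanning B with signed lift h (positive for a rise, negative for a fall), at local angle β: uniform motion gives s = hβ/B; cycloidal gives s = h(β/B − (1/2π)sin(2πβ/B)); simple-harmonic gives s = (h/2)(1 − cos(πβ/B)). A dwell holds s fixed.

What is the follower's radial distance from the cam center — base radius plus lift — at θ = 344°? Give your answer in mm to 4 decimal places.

seg 1 [0°–184.1°] dwell: s stays 0.0000
seg 2 [184.1°–337.8°] uniform, h=6: full span → s += 6 → s = 6.0000
seg 3 [337.8°–360°] simple-harmonic, h=-6: θ=344° here. β=6.2, B=22.2. -6/2·(1 − cos(π·0.2793)) = -1.0825 → s = 4.9175
radial distance = base radius + s = 36 + 4.9175 = 40.9175

40.9175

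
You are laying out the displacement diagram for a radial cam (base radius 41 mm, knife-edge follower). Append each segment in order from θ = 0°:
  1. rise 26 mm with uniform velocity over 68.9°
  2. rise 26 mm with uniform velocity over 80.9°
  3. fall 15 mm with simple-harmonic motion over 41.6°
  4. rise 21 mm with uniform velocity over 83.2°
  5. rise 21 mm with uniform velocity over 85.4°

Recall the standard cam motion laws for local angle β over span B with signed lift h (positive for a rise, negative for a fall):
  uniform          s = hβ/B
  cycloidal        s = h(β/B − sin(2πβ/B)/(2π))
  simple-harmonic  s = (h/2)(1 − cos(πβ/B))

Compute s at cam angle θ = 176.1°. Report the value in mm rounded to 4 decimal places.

seg 1 [0°–68.9°] uniform, h=26: full span → s += 26 → s = 26.0000
seg 2 [68.9°–149.8°] uniform, h=26: full span → s += 26 → s = 52.0000
seg 3 [149.8°–191.4°] simple-harmonic, h=-15: θ=176.1° here. β=26.3, B=41.6. -15/2·(1 − cos(π·0.6322)) = -10.5264 → s = 41.4736

41.4736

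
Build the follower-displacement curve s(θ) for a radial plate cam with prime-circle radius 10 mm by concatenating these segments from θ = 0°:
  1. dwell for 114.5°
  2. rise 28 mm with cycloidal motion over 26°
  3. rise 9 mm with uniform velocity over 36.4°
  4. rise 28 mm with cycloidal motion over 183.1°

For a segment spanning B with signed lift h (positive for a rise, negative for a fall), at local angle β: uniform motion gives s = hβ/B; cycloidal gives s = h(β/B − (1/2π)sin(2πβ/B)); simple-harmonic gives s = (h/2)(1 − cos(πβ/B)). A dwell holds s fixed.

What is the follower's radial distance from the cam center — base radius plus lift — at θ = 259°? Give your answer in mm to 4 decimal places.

seg 1 [0°–114.5°] dwell: s stays 0.0000
seg 2 [114.5°–140.5°] cycloidal, h=28: full span → s += 28 → s = 28.0000
seg 3 [140.5°–176.9°] uniform, h=9: full span → s += 9 → s = 37.0000
seg 4 [176.9°–360°] cycloidal, h=28: θ=259° here. β=82.1, B=183.1. 28·(0.4484 − sin(2π·0.4484)/(2π)) = 11.1350 → s = 48.1350
radial distance = base radius + s = 10 + 48.1350 = 58.1350

58.1350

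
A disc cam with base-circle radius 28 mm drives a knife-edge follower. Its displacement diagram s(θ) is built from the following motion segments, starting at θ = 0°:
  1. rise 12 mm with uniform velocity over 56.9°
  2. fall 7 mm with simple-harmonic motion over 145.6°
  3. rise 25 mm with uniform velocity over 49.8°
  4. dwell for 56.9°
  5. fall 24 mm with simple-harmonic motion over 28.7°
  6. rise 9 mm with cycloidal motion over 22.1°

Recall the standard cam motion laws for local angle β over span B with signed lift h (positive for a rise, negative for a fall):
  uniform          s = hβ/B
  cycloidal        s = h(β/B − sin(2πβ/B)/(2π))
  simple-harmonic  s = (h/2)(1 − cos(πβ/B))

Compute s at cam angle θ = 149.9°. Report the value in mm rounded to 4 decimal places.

seg 1 [0°–56.9°] uniform, h=12: full span → s += 12 → s = 12.0000
seg 2 [56.9°–202.5°] simple-harmonic, h=-7: θ=149.9° here. β=93, B=145.6. -7/2·(1 − cos(π·0.6387)) = -4.9776 → s = 7.0224

7.0224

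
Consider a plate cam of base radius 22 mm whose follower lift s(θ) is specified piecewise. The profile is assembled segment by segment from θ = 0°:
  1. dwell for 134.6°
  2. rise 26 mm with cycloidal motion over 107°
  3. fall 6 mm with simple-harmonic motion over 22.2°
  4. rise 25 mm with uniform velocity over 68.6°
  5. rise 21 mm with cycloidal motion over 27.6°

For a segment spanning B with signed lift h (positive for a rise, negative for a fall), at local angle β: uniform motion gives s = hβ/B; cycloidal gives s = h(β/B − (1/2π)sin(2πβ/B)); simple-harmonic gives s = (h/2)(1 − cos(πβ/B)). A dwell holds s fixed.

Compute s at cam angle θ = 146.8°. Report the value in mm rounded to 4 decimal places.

seg 1 [0°–134.6°] dwell: s stays 0.0000
seg 2 [134.6°–241.6°] cycloidal, h=26: θ=146.8° here. β=12.2, B=107. 26·(0.1140 − sin(2π·0.1140)/(2π)) = 0.2471 → s = 0.2471

0.2471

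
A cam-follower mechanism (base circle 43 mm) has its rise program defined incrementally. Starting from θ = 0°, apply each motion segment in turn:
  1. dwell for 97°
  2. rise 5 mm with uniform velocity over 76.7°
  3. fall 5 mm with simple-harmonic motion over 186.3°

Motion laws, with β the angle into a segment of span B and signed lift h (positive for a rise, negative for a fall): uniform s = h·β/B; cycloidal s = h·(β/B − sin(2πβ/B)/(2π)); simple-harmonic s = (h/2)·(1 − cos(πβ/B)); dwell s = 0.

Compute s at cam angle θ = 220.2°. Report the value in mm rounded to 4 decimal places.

seg 1 [0°–97°] dwell: s stays 0.0000
seg 2 [97°–173.7°] uniform, h=5: full span → s += 5 → s = 5.0000
seg 3 [173.7°–360°] simple-harmonic, h=-5: θ=220.2° here. β=46.5, B=186.3. -5/2·(1 − cos(π·0.2496)) = -0.7300 → s = 4.2700

4.2700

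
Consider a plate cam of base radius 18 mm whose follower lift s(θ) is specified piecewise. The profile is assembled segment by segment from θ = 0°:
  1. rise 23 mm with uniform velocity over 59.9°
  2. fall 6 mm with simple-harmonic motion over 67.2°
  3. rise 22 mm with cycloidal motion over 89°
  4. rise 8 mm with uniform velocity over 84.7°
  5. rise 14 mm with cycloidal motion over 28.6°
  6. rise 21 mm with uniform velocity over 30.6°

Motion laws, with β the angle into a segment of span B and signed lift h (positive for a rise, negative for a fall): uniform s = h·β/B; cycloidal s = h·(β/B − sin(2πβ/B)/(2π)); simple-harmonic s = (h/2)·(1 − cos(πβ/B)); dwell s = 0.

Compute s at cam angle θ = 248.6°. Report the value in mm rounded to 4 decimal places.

seg 1 [0°–59.9°] uniform, h=23: full span → s += 23 → s = 23.0000
seg 2 [59.9°–127.1°] simple-harmonic, h=-6: full span → s += -6 → s = 17.0000
seg 3 [127.1°–216.1°] cycloidal, h=22: full span → s += 22 → s = 39.0000
seg 4 [216.1°–300.8°] uniform, h=8: θ=248.6° here. β=32.5, B=84.7. 8·32.5/84.7 = 3.0697 → s = 42.0697

42.0697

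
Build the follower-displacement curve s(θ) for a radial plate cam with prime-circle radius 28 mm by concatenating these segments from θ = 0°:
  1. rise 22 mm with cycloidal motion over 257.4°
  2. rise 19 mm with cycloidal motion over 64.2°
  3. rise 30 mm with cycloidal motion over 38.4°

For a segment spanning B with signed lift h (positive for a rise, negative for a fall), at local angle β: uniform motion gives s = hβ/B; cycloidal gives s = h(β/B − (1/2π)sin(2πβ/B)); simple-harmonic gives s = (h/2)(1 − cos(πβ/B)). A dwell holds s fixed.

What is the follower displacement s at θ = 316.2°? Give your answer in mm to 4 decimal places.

seg 1 [0°–257.4°] cycloidal, h=22: full span → s += 22 → s = 22.0000
seg 2 [257.4°–321.6°] cycloidal, h=19: θ=316.2° here. β=58.8, B=64.2. 19·(0.9159 − sin(2π·0.9159)/(2π)) = 18.9266 → s = 40.9266

40.9266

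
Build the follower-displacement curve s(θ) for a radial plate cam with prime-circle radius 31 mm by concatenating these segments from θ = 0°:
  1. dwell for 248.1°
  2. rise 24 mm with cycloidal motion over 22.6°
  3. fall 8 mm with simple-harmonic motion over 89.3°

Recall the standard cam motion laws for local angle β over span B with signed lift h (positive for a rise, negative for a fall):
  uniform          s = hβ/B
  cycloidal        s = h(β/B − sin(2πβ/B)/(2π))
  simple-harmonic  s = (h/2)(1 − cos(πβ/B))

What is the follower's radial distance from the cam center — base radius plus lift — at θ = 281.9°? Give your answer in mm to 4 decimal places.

seg 1 [0°–248.1°] dwell: s stays 0.0000
seg 2 [248.1°–270.7°] cycloidal, h=24: full span → s += 24 → s = 24.0000
seg 3 [270.7°–360°] simple-harmonic, h=-8: θ=281.9° here. β=11.2, B=89.3. -8/2·(1 − cos(π·0.1254)) = -0.3065 → s = 23.6935
radial distance = base radius + s = 31 + 23.6935 = 54.6935

54.6935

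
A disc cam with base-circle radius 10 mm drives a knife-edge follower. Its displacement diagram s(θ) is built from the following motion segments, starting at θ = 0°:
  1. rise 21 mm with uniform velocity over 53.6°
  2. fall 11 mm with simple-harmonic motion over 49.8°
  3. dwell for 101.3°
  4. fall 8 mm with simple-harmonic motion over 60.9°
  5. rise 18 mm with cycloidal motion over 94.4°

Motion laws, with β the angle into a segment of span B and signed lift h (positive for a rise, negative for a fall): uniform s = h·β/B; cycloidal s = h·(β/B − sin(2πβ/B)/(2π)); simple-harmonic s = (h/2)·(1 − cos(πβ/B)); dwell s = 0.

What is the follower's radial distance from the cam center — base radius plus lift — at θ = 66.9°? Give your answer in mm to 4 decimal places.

seg 1 [0°–53.6°] uniform, h=21: full span → s += 21 → s = 21.0000
seg 2 [53.6°–103.4°] simple-harmonic, h=-11: θ=66.9° here. β=13.3, B=49.8. -11/2·(1 − cos(π·0.2671)) = -1.8249 → s = 19.1751
radial distance = base radius + s = 10 + 19.1751 = 29.1751

29.1751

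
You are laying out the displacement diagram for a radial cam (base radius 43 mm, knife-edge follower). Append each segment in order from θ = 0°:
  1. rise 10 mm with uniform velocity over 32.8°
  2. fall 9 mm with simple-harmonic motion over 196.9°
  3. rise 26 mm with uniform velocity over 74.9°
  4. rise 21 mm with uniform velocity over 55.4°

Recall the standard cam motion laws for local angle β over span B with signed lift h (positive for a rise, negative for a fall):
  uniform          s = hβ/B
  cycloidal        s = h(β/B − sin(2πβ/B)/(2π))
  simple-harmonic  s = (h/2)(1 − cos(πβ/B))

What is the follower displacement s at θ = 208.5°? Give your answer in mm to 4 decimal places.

seg 1 [0°–32.8°] uniform, h=10: full span → s += 10 → s = 10.0000
seg 2 [32.8°–229.7°] simple-harmonic, h=-9: θ=208.5° here. β=175.7, B=196.9. -9/2·(1 − cos(π·0.8923)) = -8.7450 → s = 1.2550

1.2550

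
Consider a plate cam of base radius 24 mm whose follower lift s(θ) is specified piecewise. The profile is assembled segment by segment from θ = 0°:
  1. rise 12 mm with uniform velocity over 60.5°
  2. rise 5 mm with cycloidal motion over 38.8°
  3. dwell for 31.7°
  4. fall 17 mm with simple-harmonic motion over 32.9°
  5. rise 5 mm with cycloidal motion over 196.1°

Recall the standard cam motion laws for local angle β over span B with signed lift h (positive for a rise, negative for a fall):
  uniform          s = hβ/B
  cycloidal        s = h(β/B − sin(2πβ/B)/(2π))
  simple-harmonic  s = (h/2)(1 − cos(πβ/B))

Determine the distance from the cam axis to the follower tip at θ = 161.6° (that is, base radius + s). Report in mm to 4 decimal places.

seg 1 [0°–60.5°] uniform, h=12: full span → s += 12 → s = 12.0000
seg 2 [60.5°–99.3°] cycloidal, h=5: full span → s += 5 → s = 17.0000
seg 3 [99.3°–131°] dwell: s stays 17.0000
seg 4 [131°–163.9°] simple-harmonic, h=-17: θ=161.6° here. β=30.6, B=32.9. -17/2·(1 − cos(π·0.9301)) = -16.7958 → s = 0.2042
radial distance = base radius + s = 24 + 0.2042 = 24.2042

24.2042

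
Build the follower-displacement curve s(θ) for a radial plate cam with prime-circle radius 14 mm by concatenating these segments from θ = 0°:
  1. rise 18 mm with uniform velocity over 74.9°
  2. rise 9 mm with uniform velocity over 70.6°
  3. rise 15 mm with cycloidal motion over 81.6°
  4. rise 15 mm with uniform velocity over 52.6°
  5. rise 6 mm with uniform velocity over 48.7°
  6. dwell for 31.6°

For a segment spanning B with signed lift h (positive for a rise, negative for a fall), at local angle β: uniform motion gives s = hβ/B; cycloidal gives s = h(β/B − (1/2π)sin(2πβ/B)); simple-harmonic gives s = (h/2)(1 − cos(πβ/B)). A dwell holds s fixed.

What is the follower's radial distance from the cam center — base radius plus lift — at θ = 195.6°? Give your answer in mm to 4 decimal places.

seg 1 [0°–74.9°] uniform, h=18: full span → s += 18 → s = 18.0000
seg 2 [74.9°–145.5°] uniform, h=9: full span → s += 9 → s = 27.0000
seg 3 [145.5°–227.1°] cycloidal, h=15: θ=195.6° here. β=50.1, B=81.6. 15·(0.6140 − sin(2π·0.6140)/(2π)) = 10.7767 → s = 37.7767
radial distance = base radius + s = 14 + 37.7767 = 51.7767

51.7767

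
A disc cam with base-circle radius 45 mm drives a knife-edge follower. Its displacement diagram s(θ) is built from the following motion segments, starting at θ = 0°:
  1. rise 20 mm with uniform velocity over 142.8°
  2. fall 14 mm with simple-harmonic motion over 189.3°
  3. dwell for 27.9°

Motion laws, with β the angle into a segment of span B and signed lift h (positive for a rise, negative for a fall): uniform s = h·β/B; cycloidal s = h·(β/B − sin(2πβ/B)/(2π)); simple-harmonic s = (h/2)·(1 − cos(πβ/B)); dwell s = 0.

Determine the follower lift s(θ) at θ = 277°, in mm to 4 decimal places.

seg 1 [0°–142.8°] uniform, h=20: full span → s += 20 → s = 20.0000
seg 2 [142.8°–332.1°] simple-harmonic, h=-14: θ=277° here. β=134.2, B=189.3. -14/2·(1 − cos(π·0.7089)) = -11.2717 → s = 8.7283

8.7283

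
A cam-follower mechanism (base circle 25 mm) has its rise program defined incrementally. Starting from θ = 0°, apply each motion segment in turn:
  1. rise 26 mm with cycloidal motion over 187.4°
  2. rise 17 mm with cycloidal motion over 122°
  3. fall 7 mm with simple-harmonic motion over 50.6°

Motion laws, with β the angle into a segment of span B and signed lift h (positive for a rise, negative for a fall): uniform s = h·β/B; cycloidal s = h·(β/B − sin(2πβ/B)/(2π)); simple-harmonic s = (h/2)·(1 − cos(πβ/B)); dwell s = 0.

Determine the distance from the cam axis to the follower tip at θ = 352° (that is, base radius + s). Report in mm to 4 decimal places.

seg 1 [0°–187.4°] cycloidal, h=26: full span → s += 26 → s = 26.0000
seg 2 [187.4°–309.4°] cycloidal, h=17: full span → s += 17 → s = 43.0000
seg 3 [309.4°–360°] simple-harmonic, h=-7: θ=352° here. β=42.6, B=50.6. -7/2·(1 − cos(π·0.8419)) = -6.5771 → s = 36.4229
radial distance = base radius + s = 25 + 36.4229 = 61.4229

61.4229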